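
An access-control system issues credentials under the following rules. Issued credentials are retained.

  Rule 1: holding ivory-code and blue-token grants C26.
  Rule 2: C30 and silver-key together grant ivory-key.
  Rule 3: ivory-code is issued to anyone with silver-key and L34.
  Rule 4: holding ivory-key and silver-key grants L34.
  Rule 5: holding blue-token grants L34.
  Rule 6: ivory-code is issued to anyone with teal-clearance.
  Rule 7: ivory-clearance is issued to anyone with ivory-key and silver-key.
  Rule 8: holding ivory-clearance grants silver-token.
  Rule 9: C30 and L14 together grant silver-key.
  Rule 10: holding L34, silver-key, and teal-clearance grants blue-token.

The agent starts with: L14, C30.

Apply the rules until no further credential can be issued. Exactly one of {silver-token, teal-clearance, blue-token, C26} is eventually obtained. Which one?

Holding C30 and L14 grants silver-key (Rule 9).
Holding C30 and silver-key grants ivory-key (Rule 2).
Holding ivory-key and silver-key grants ivory-clearance (Rule 7).
Holding ivory-clearance grants silver-token (Rule 8).
C26 would need ivory-code and blue-token (Rule 1), but blue-token is never granted. blue-token would need L34, silver-key, and teal-clearance (Rule 10), but teal-clearance is never granted. No rule produces teal-clearance, and it is not given.

silver-token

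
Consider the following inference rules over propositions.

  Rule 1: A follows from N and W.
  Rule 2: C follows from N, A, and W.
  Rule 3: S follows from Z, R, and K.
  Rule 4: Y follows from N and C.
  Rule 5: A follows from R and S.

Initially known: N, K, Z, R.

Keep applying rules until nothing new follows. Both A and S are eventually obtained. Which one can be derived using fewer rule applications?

S: From Z, R, and K, Rule 3 gives S. [1 rule application]
A: From Z, R, and K, Rule 3 gives S. R and S hold, so A follows (Rule 5). [2 rule applications]
S needs fewer.

S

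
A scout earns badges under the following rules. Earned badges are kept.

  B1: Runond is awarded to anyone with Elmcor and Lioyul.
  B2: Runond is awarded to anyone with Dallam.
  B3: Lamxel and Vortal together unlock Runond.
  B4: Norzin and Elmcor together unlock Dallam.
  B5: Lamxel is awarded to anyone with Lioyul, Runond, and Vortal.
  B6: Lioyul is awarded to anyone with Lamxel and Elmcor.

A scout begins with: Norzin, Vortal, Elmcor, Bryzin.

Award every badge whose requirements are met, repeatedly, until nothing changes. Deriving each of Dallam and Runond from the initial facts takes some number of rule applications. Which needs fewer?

Dallam: With Norzin and Elmcor, Dallam is earned (B4). [1 rule application]
Runond: With Norzin and Elmcor, Dallam is earned (B4). With Dallam, Runond is earned (B2). [2 rule applications]
Dallam needs fewer.

Dallam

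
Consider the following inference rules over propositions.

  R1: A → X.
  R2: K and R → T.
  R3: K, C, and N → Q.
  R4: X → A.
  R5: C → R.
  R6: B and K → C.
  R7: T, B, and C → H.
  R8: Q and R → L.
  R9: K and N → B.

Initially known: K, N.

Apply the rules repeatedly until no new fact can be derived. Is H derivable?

Yes

K and N hold, so B follows (R9).
B and K hold, so C follows (R6).
C holds, so R follows (R5).
From K and R, R2 gives T.
From T, B, and C, R7 gives H.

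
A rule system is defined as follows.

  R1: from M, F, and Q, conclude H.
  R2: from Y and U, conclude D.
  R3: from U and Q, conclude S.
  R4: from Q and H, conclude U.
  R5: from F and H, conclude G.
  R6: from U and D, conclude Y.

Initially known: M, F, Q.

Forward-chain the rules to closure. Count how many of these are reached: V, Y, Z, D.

0

No rule produces V, and it is not given.
Y would need U and D (R6), but D is never established.
No rule produces Z, and it is not given.
D would need Y and U (R2), but Y is never established.
None of the 4 are reached.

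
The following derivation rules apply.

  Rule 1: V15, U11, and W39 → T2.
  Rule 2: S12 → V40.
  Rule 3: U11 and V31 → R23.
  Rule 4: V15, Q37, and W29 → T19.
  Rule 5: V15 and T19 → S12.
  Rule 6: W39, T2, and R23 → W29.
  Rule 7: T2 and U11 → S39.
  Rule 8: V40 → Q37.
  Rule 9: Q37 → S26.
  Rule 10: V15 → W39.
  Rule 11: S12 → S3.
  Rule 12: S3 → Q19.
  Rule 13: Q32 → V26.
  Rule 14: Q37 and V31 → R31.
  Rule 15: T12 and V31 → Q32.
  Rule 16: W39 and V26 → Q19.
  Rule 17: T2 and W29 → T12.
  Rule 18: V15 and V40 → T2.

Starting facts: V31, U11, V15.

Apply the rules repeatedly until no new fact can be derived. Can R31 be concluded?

R31 would need Q37 and V31 (Rule 14), but Q37 is never established.

No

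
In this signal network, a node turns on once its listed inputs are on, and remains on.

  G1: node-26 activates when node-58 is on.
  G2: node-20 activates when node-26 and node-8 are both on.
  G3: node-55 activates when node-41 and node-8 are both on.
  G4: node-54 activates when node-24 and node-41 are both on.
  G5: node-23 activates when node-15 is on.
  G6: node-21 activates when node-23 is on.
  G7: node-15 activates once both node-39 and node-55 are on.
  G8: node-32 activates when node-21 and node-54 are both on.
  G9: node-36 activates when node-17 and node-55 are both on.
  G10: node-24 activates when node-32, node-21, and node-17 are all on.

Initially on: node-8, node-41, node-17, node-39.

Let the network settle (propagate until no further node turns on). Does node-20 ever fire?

No

node-20 would need node-26 and node-8 (G2), but node-26 never turns on.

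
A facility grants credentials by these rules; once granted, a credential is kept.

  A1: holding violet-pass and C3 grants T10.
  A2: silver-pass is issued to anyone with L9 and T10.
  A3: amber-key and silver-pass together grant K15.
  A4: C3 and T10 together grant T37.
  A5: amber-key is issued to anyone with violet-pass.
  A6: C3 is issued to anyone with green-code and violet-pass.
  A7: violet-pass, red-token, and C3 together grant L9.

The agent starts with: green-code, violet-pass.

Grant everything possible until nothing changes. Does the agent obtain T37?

Yes

Holding green-code and violet-pass grants C3 (A6).
Holding violet-pass and C3 grants T10 (A1).
Holding C3 and T10 grants T37 (A4).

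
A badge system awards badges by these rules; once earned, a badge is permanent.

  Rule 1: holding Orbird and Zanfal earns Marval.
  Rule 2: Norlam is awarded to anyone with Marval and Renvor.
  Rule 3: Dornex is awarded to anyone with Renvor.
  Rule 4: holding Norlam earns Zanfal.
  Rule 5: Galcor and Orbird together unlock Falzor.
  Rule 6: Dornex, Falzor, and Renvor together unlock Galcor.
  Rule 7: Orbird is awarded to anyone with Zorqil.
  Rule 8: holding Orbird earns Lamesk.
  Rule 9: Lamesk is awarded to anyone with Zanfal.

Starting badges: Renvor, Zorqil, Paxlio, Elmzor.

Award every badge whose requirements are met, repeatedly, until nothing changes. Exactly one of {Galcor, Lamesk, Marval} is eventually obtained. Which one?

With Zorqil, Orbird is earned (Rule 7).
With Orbird, Lamesk is earned (Rule 8).
Galcor would need Dornex, Falzor, and Renvor (Rule 6), but Falzor is never earned. Marval would need Orbird and Zanfal (Rule 1), but Zanfal is never earned.

Lamesk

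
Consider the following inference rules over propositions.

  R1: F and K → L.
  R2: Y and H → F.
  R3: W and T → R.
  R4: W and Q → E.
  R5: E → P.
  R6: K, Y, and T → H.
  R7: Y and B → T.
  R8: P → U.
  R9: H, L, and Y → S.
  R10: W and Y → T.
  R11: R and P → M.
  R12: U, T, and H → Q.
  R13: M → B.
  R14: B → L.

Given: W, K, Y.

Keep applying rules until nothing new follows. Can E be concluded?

E would need W and Q (R4), but Q is never established.

No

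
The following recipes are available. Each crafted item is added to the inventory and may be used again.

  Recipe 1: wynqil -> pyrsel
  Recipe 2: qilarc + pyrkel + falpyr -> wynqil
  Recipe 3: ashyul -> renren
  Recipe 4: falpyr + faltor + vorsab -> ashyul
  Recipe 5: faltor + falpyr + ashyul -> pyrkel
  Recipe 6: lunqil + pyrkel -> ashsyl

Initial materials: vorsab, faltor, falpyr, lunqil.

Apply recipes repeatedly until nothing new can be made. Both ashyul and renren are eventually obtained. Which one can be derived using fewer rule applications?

ashyul

ashyul: falpyr + faltor + vorsab -> ashyul (Recipe 4). [1 rule application]
renren: Using Recipe 4, falpyr, faltor, and vorsab make ashyul. Using Recipe 3, ashyul makes renren. [2 rule applications]
ashyul needs fewer.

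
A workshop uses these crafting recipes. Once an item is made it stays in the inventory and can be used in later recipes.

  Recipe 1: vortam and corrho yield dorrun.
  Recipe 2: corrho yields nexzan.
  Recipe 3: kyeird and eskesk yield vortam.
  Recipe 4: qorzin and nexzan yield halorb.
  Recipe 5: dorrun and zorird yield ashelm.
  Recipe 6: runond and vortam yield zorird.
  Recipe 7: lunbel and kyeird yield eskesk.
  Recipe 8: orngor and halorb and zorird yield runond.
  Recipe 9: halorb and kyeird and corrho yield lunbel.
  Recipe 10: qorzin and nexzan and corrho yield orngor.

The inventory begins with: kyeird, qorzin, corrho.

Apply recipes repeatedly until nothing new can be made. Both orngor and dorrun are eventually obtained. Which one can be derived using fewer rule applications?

orngor: Using Recipe 2, corrho makes nexzan. Using Recipe 10, qorzin, nexzan, and corrho make orngor. [2 rule applications]
dorrun: corrho → nexzan (Recipe 2). qorzin and nexzan → halorb (Recipe 4). halorb and kyeird and corrho → lunbel (Recipe 9). lunbel and kyeird → eskesk (Recipe 7). Using Recipe 3, kyeird and eskesk make vortam. vortam and corrho → dorrun (Recipe 1). [6 rule applications]
orngor needs fewer.

orngor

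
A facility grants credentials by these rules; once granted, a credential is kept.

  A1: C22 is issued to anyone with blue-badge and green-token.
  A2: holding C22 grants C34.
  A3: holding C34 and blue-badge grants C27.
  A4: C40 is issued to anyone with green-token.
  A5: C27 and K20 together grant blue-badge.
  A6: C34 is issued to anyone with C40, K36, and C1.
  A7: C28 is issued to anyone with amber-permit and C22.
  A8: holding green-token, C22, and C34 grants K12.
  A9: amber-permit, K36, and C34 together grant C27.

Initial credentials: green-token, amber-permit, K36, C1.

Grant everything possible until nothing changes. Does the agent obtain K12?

K12 would need green-token, C22, and C34 (A8), but C22 is never granted.

No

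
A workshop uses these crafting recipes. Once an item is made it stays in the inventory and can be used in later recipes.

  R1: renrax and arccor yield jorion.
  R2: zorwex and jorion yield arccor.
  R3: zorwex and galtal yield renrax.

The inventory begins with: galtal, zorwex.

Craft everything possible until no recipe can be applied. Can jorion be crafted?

jorion would need renrax and arccor (R1), but arccor is never obtained.

No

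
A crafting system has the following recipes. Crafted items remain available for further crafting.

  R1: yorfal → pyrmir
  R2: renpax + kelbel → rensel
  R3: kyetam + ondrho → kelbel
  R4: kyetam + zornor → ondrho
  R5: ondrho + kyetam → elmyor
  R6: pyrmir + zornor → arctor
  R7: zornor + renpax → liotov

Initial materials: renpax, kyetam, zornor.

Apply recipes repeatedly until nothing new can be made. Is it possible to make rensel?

Yes

Using R4, kyetam and zornor make ondrho.
Using R3, kyetam and ondrho make kelbel.
renpax + kelbel → rensel (R2).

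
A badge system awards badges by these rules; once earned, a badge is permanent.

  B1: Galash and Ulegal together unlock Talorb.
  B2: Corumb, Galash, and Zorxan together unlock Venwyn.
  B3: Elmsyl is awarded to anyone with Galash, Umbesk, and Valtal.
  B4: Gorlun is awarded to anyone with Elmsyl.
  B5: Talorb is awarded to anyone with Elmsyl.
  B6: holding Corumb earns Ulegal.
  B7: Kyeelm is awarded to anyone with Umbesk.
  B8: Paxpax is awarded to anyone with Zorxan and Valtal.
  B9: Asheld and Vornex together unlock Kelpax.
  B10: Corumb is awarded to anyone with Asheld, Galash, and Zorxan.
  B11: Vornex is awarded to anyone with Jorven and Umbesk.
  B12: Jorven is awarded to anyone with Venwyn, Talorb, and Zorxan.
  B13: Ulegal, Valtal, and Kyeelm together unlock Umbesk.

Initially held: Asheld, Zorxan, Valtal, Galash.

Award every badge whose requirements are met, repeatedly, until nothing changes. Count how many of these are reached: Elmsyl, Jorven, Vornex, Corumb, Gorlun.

With Asheld, Galash, and Zorxan, Corumb is earned (B10).
With Corumb, Galash, and Zorxan, Venwyn is earned (B2).
With Corumb, Ulegal is earned (B6).
With Galash and Ulegal, Talorb is earned (B1).
With Venwyn, Talorb, and Zorxan, Jorven is earned (B12).
Elmsyl would need Galash, Umbesk, and Valtal (B3), but Umbesk is never earned.
Jorven: reached.
Vornex would need Jorven and Umbesk (B11), but Umbesk is never earned.
Corumb: reached.
Gorlun would need Elmsyl (B4), but Elmsyl is never earned.
Reached: Jorven and Corumb — 2 of the 5.

2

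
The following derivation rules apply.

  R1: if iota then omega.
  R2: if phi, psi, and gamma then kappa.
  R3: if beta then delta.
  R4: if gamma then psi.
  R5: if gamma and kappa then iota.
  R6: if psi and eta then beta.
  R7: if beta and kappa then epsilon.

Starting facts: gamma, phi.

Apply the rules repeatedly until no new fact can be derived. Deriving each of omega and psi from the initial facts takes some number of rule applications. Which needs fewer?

psi: From gamma, R4 gives psi. [1 rule application]
omega: gamma holds, so psi follows (R4). phi, psi, and gamma hold, so kappa follows (R2). gamma and kappa hold, so iota follows (R5). From iota, R1 gives omega. [4 rule applications]
psi needs fewer.

psi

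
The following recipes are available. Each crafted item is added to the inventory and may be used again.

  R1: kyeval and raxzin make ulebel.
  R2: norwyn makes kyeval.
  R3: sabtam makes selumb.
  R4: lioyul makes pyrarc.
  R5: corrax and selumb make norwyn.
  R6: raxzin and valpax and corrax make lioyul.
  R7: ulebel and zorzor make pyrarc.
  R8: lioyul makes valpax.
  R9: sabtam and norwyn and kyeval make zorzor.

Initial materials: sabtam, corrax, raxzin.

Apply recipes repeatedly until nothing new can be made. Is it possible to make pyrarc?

Yes

Using R3, sabtam makes selumb.
corrax and selumb → norwyn (R5).
Using R2, norwyn makes kyeval.
Using R9, sabtam, norwyn, and kyeval make zorzor.
Using R1, kyeval and raxzin make ulebel.
ulebel and zorzor → pyrarc (R7).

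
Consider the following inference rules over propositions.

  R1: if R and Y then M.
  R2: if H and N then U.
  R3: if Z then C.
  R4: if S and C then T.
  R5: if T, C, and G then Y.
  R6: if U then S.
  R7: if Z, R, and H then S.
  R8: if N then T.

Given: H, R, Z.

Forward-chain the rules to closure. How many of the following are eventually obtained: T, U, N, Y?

Z, R, and H hold, so S follows (R7).
Z holds, so C follows (R3).
S and C hold, so T follows (R4).
T: reached.
U would need H and N (R2), but N is never established.
No rule produces N, and it is not given.
Y would need T, C, and G (R5), but G is never established.
Reached: T — 1 of the 4.

1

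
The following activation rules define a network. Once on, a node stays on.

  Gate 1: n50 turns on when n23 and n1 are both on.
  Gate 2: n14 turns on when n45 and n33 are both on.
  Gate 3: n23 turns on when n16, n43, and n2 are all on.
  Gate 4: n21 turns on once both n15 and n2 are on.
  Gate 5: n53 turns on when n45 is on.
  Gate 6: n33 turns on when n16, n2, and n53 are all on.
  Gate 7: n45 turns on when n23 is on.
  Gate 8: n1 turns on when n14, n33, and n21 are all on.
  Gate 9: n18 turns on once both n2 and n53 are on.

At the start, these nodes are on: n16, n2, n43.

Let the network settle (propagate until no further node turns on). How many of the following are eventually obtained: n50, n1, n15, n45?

1

Gate 3: n16, n43, and n2 on → n23 on.
Gate 7: n23 on → n45 on.
n50 would need n23 and n1 (Gate 1), but n1 never turns on.
n1 would need n14, n33, and n21 (Gate 8), but n21 never turns on.
No rule produces n15, and it is not given.
n45: reached.
Reached: n45 — 1 of the 4.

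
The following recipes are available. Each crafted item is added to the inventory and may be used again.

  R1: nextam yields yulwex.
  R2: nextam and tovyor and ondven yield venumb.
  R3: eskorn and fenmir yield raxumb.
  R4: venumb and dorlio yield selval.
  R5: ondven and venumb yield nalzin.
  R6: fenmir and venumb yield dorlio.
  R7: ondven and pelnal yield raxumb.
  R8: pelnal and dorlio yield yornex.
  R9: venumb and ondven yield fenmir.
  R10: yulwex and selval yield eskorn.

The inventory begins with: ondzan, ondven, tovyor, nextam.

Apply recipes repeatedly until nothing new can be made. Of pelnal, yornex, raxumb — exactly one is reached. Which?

Using R2, nextam, tovyor, and ondven make venumb.
Using R1, nextam makes yulwex.
Using R9, venumb and ondven make fenmir.
Using R6, fenmir and venumb make dorlio.
venumb and dorlio → selval (R4).
yulwex and selval → eskorn (R10).
eskorn and fenmir → raxumb (R3).
yornex would need pelnal and dorlio (R8), but pelnal is never obtained. No rule produces pelnal, and it is not given.

raxumb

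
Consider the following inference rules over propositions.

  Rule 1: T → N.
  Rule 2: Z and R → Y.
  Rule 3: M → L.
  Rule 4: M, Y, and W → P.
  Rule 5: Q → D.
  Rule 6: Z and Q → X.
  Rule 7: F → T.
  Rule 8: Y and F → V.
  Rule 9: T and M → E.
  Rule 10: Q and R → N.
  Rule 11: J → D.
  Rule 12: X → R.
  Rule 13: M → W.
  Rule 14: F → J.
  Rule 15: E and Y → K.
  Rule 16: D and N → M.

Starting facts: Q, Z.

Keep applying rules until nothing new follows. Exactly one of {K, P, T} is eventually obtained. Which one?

From Q, Rule 5 gives D.
From Z and Q, Rule 6 gives X.
From X, Rule 12 gives R.
Q and R hold, so N follows (Rule 10).
From Z and R, Rule 2 gives Y.
From D and N, Rule 16 gives M.
M holds, so W follows (Rule 13).
M, Y, and W hold, so P follows (Rule 4).
K would need E and Y (Rule 15), but E is never established. T would need F (Rule 7), but F is never established.

P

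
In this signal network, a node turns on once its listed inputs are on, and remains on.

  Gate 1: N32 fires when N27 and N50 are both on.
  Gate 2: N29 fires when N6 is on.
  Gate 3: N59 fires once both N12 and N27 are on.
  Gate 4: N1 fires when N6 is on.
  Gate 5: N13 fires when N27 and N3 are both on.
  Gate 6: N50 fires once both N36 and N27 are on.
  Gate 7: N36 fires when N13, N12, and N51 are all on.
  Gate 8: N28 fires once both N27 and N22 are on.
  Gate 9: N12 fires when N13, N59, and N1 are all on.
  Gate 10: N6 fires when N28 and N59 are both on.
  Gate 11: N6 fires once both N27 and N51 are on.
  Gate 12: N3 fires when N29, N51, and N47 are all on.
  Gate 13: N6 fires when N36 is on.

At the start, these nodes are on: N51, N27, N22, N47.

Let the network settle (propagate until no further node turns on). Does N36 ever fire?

No

N36 would need N13, N12, and N51 (Gate 7), but N12 never turns on.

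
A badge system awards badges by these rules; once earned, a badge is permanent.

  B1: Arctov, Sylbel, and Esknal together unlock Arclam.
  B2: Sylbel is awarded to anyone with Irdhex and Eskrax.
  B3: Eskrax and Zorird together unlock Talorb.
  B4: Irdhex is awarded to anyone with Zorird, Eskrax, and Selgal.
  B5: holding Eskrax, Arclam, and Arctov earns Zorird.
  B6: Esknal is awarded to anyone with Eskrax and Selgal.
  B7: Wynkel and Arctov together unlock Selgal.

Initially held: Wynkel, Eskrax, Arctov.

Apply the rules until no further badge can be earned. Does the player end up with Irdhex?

Irdhex would need Zorird, Eskrax, and Selgal (B4), but Zorird is never earned.

No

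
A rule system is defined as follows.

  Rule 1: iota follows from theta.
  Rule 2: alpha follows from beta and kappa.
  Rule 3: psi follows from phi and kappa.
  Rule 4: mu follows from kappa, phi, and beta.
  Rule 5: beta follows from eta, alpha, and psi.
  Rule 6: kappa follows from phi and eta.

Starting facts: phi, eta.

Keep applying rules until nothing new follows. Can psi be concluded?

From phi and eta, Rule 6 gives kappa.
From phi and kappa, Rule 3 gives psi.

Yes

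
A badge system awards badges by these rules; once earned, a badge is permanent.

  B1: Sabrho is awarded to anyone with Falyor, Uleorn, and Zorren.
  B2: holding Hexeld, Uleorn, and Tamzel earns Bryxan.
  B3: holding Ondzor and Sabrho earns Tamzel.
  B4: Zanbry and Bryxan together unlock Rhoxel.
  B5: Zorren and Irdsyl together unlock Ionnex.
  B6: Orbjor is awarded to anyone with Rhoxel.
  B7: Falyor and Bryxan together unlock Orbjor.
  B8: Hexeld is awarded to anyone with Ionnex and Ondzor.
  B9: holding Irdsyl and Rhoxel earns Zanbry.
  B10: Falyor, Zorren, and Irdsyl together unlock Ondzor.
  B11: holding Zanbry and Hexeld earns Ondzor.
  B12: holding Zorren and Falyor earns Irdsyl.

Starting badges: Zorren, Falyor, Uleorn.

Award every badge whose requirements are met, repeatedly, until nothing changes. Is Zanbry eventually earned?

No

Zanbry would need Irdsyl and Rhoxel (B9), but Rhoxel is never earned.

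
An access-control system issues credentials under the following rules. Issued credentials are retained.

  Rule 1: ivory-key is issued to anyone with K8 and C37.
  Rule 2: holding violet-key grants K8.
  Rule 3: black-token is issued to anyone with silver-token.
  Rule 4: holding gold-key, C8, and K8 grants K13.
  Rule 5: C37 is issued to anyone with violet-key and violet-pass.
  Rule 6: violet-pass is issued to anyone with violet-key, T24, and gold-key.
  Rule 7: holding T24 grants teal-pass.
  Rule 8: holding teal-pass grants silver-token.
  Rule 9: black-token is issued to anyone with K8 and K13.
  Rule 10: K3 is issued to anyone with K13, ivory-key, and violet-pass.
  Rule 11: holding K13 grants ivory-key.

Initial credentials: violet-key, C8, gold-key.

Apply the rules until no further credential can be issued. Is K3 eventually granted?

K3 would need K13, ivory-key, and violet-pass (Rule 10), but violet-pass is never granted.

No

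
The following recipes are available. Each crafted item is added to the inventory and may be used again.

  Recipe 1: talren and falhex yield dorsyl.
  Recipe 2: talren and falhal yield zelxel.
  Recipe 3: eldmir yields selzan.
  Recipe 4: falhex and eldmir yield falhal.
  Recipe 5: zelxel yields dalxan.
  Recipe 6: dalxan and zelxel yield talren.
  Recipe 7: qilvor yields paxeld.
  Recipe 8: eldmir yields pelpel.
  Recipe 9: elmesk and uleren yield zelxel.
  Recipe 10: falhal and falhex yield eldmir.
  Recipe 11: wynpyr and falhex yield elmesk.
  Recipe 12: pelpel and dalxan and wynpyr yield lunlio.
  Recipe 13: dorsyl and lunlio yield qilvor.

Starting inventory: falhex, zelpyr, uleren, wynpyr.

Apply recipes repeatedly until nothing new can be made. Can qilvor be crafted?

qilvor would need dorsyl and lunlio (Recipe 13), but lunlio is never obtained.

No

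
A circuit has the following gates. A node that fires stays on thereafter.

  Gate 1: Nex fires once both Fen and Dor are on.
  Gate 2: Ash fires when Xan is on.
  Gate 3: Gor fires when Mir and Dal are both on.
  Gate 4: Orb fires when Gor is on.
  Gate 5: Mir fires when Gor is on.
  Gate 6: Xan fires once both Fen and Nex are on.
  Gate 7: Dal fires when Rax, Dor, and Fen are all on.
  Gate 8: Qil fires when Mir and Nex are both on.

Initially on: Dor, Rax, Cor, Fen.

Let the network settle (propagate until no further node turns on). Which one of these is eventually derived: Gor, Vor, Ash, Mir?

Ash

Gate 1: Fen and Dor on → Nex on.
Gate 6: Fen and Nex on → Xan on.
Gate 2: Xan on → Ash on.
Gor would need Mir and Dal (Gate 3), but Mir never turns on. Mir would need Gor (Gate 5), but Gor never turns on. No rule produces Vor, and it is not given.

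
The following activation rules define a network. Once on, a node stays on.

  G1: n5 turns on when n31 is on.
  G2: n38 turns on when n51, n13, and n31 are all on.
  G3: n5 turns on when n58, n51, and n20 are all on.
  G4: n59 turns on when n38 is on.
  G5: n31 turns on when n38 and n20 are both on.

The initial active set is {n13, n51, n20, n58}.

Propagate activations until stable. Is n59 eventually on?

No

n59 would need n38 (G4), but n38 never turns on.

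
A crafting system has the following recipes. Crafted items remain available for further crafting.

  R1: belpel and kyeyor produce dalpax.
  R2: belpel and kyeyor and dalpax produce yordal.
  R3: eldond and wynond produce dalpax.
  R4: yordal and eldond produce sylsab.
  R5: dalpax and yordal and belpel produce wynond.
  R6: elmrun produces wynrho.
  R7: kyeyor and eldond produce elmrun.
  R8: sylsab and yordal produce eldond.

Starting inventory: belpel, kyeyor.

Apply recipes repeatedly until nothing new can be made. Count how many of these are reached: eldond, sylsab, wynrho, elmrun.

0

eldond would need sylsab and yordal (R8), but sylsab is never obtained.
sylsab would need yordal and eldond (R4), but eldond is never obtained.
wynrho would need elmrun (R6), but elmrun is never obtained.
elmrun would need kyeyor and eldond (R7), but eldond is never obtained.
None of the 4 are reached.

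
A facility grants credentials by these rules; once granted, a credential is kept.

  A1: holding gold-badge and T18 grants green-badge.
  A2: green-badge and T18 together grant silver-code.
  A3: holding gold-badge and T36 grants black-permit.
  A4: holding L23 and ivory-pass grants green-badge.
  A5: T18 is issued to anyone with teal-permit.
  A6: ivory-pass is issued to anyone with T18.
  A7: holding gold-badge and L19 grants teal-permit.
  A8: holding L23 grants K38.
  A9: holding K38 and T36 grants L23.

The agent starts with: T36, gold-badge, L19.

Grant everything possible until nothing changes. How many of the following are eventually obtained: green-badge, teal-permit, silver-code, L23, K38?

Holding gold-badge and L19 grants teal-permit (A7).
Holding teal-permit grants T18 (A5).
Holding gold-badge and T18 grants green-badge (A1).
Holding green-badge and T18 grants silver-code (A2).
green-badge: reached.
teal-permit: reached.
silver-code: reached.
L23 would need K38 and T36 (A9), but K38 is never granted.
K38 would need L23 (A8), but L23 is never granted.
Reached: green-badge, teal-permit, and silver-code — 3 of the 5.

3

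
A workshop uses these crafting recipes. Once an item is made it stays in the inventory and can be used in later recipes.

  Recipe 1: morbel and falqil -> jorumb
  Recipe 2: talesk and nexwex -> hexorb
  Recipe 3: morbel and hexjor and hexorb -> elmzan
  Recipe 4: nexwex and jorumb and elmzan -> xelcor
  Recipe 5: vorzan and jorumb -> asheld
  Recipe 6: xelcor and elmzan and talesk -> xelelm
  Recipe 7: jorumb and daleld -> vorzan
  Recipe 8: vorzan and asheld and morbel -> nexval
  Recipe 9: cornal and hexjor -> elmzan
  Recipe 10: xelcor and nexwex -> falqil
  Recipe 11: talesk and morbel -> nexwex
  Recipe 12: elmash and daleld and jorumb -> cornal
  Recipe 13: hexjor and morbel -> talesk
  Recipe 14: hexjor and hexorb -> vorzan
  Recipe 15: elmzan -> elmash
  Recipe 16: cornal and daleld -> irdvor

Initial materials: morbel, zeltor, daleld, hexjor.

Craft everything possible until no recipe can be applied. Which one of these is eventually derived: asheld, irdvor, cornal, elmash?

Using Recipe 13, hexjor and morbel make talesk.
talesk and morbel -> nexwex (Recipe 11).
talesk and nexwex -> hexorb (Recipe 2).
morbel and hexjor and hexorb -> elmzan (Recipe 3).
Using Recipe 15, elmzan makes elmash.
irdvor would need cornal and daleld (Recipe 16), but cornal is never obtained. asheld would need vorzan and jorumb (Recipe 5), but jorumb is never obtained. cornal would need elmash, daleld, and jorumb (Recipe 12), but jorumb is never obtained.

elmash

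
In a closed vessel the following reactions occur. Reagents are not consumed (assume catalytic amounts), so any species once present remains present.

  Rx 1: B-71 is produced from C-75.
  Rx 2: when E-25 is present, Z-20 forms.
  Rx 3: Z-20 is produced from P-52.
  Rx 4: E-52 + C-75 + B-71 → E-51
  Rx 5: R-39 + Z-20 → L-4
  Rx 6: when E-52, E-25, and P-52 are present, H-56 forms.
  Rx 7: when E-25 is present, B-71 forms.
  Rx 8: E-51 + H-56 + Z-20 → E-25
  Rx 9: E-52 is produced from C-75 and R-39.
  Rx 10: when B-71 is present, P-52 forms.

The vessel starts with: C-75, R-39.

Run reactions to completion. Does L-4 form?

C-75 present → B-71 forms (Rx 1).
B-71 present → P-52 forms (Rx 10).
P-52 present → Z-20 forms (Rx 3).
R-39 and Z-20 present → L-4 forms (Rx 5).

Yes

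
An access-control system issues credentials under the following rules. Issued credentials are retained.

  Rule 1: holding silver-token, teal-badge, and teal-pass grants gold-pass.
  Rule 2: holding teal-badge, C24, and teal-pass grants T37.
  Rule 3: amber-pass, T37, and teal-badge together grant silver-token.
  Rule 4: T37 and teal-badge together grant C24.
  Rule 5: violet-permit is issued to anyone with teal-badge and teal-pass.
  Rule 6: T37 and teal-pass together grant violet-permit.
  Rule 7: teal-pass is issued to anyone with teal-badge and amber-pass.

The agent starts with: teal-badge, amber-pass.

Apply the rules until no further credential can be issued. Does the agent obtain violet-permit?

Yes

Holding teal-badge and amber-pass grants teal-pass (Rule 7).
Holding teal-badge and teal-pass grants violet-permit (Rule 5).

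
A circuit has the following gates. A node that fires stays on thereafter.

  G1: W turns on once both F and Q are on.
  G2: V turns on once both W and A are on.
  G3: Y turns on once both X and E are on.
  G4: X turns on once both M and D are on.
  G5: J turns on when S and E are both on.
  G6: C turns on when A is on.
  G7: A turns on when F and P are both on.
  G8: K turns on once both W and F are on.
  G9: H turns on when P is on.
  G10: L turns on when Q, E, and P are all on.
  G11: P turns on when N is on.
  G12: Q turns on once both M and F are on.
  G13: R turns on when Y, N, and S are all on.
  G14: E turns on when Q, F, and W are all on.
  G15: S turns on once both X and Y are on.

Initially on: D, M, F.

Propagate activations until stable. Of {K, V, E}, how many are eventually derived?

2

M and F are on, so Q turns on (G12).
F and Q are on, so W turns on (G1).
W and F are on, so K turns on (G8).
Q, F, and W are on, so E turns on (G14).
K: reached.
V would need W and A (G2), but A never turns on.
E: reached.
Reached: K and E — 2 of the 3.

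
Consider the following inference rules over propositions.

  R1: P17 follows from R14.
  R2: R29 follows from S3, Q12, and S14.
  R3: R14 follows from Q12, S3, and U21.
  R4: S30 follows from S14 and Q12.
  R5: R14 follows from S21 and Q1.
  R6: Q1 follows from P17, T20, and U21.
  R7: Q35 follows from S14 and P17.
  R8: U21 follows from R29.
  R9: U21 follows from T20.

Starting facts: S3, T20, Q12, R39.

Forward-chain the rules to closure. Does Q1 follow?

Yes

From T20, R9 gives U21.
From Q12, S3, and U21, R3 gives R14.
R14 holds, so P17 follows (R1).
From P17, T20, and U21, R6 gives Q1.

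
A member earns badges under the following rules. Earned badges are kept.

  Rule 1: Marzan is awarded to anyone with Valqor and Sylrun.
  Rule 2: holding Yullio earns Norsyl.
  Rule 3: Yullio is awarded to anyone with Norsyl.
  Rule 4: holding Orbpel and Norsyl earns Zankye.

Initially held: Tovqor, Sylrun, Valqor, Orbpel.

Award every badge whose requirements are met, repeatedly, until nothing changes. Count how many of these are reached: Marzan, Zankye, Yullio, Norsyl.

With Valqor and Sylrun, Marzan is earned (Rule 1).
Marzan: reached.
Zankye would need Orbpel and Norsyl (Rule 4), but Norsyl is never earned.
Yullio would need Norsyl (Rule 3), but Norsyl is never earned.
Norsyl would need Yullio (Rule 2), but Yullio is never earned.
Reached: Marzan — 1 of the 4.

1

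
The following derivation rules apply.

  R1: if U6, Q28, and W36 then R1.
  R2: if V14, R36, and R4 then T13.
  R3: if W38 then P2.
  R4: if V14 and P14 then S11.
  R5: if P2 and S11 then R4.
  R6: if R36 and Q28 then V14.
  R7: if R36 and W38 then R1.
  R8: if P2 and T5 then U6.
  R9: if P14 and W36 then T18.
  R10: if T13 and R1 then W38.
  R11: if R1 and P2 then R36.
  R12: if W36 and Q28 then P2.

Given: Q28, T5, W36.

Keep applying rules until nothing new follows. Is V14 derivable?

W36 and Q28 hold, so P2 follows (R12).
P2 and T5 hold, so U6 follows (R8).
U6, Q28, and W36 hold, so R1 follows (R1).
From R1 and P2, R11 gives R36.
From R36 and Q28, R6 gives V14.

Yes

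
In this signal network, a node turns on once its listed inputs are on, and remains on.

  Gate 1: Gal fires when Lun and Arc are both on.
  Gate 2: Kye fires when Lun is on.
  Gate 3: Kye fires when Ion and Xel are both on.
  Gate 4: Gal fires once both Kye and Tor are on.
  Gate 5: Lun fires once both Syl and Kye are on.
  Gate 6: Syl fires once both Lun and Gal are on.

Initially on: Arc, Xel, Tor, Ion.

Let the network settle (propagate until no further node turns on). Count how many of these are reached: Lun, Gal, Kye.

Gate 3: Ion and Xel on → Kye on.
Gate 4: Kye and Tor on → Gal on.
Lun would need Syl and Kye (Gate 5), but Syl never turns on.
Gal: reached.
Kye: reached.
Reached: Gal and Kye — 2 of the 3.

2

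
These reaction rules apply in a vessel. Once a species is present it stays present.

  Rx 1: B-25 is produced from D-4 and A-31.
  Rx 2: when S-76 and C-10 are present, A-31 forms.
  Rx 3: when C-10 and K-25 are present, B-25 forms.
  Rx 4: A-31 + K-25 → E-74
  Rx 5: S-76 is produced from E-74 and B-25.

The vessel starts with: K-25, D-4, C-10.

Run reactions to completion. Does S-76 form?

No

S-76 would need E-74 and B-25 (Rx 5), but E-74 never forms.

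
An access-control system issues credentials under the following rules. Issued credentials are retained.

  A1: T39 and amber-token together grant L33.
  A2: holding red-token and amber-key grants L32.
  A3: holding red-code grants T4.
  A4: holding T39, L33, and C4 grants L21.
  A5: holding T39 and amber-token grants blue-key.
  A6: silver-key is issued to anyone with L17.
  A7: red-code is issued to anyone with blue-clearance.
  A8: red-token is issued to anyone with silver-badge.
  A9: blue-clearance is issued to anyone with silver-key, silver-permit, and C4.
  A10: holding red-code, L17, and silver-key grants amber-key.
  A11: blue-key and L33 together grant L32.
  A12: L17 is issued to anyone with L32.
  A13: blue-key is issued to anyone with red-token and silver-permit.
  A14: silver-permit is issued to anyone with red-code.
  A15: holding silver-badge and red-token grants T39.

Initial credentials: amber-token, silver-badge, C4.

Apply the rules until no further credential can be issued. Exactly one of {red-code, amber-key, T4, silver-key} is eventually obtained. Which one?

silver-key

Holding silver-badge grants red-token (A8).
Holding silver-badge and red-token grants T39 (A15).
Holding T39 and amber-token grants L33 (A1).
Holding T39 and amber-token grants blue-key (A5).
Holding blue-key and L33 grants L32 (A11).
Holding L32 grants L17 (A12).
Holding L17 grants silver-key (A6).
red-code would need blue-clearance (A7), but blue-clearance is never granted. T4 would need red-code (A3), but red-code is never granted. amber-key would need red-code, L17, and silver-key (A10), but red-code is never granted.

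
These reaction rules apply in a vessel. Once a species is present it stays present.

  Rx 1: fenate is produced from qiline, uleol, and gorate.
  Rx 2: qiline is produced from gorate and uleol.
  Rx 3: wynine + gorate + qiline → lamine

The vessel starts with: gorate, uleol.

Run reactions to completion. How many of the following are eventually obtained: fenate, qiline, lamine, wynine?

gorate and uleol present → qiline forms (Rx 2).
qiline, uleol, and gorate present → fenate forms (Rx 1).
fenate: reached.
qiline: reached.
lamine would need wynine, gorate, and qiline (Rx 3), but wynine never forms.
No rule produces wynine, and it is not given.
Reached: fenate and qiline — 2 of the 4.

2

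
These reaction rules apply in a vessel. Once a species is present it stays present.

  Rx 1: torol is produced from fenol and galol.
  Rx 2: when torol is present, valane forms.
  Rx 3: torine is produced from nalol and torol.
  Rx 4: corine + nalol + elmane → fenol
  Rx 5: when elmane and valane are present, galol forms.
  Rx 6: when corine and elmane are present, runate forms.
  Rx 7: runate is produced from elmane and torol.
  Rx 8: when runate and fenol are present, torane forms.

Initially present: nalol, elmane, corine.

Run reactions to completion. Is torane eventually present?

Yes

corine and elmane present → runate forms (Rx 6).
corine, nalol, and elmane present → fenol forms (Rx 4).
runate and fenol present → torane forms (Rx 8).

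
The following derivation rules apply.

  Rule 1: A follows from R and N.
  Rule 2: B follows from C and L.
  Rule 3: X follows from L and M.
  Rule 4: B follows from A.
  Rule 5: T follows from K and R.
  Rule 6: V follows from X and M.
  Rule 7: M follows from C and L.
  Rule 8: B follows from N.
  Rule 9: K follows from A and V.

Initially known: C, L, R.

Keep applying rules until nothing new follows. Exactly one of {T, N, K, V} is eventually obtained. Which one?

C and L hold, so M follows (Rule 7).
From L and M, Rule 3 gives X.
From X and M, Rule 6 gives V.
T would need K and R (Rule 5), but K is never established. K would need A and V (Rule 9), but A is never established. No rule produces N, and it is not given.

V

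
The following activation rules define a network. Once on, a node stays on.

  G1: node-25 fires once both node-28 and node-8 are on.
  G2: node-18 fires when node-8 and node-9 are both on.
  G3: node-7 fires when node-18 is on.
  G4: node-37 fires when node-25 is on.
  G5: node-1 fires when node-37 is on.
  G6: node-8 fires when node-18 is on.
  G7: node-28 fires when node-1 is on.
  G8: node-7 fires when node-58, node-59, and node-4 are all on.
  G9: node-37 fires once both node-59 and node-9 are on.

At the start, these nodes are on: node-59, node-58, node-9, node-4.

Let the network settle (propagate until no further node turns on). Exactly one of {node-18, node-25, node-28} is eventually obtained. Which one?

node-28

node-59 and node-9 are on, so node-37 fires (G9).
G5: node-37 on → node-1 on.
node-1 is on, so node-28 fires (G7).
node-18 would need node-8 and node-9 (G2), but node-8 never turns on. node-25 would need node-28 and node-8 (G1), but node-8 never turns on.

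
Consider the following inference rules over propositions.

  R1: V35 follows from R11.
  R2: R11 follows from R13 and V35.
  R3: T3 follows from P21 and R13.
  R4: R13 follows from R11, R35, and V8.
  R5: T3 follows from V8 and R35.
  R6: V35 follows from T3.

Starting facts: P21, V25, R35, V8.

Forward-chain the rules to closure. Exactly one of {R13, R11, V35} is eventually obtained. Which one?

V35

From V8 and R35, R5 gives T3.
From T3, R6 gives V35.
R11 would need R13 and V35 (R2), but R13 is never established. R13 would need R11, R35, and V8 (R4), but R11 is never established.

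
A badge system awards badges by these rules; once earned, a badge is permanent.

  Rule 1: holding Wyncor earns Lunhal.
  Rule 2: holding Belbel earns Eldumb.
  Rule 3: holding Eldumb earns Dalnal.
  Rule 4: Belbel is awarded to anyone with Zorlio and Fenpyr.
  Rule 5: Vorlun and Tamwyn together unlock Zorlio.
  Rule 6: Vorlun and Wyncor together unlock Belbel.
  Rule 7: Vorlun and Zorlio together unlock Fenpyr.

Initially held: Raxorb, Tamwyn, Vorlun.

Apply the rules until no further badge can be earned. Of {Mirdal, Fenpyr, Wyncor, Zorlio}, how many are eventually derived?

2

With Vorlun and Tamwyn, Zorlio is earned (Rule 5).
With Vorlun and Zorlio, Fenpyr is earned (Rule 7).
No rule produces Mirdal, and it is not given.
Fenpyr: reached.
No rule produces Wyncor, and it is not given.
Zorlio: reached.
Reached: Fenpyr and Zorlio — 2 of the 4.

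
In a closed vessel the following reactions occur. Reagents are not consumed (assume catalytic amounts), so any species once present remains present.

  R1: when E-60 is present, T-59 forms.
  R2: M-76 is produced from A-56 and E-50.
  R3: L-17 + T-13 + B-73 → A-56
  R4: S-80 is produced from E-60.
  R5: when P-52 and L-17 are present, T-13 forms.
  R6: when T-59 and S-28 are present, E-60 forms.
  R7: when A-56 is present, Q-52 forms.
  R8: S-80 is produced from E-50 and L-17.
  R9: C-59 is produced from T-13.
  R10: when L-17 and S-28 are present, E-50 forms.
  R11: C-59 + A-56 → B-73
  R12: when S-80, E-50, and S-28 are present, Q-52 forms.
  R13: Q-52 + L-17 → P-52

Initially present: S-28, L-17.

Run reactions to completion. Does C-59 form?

L-17 and S-28 present → E-50 forms (R10).
E-50 and L-17 present → S-80 forms (R8).
S-80, E-50, and S-28 present → Q-52 forms (R12).
Q-52 and L-17 present → P-52 forms (R13).
P-52 and L-17 present → T-13 forms (R5).
T-13 present → C-59 forms (R9).

Yes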